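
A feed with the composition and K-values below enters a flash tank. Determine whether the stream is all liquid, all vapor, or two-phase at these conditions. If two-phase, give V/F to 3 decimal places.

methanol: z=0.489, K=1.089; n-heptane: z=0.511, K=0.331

ΣzᵢKᵢ = 0.702; Σzᵢ/Kᵢ = 1.993.
Since ΣzᵢKᵢ < 1 the mixture is below its bubble point — single liquid phase.

all liquid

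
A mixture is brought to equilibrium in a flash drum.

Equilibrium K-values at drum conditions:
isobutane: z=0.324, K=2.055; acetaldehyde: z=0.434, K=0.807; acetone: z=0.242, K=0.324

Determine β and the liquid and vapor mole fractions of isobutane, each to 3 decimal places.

β = 0.215, x_isobutane = 0.264, y_isobutane = 0.543

Let β = V/F and solve Σ zᵢ(Kᵢ−1)/(1+β(Kᵢ−1)) = 0.
Check two-phase: ΣzᵢKᵢ = 1.094 > 1 and Σzᵢ/Kᵢ = 1.442 > 1, so g(0) = 0.094 > 0 and g(1) = -0.442 < 0.
Iterate (Newton) starting at β = 0.5:
  β = 0.500: g = -0.1160, g' = -0.427 → β = 0.228
  β = 0.228: g = -0.0055, g' = -0.407 → β = 0.215
Converged at β = 0.215.
Compositions from xᵢ = zᵢ/(1+β(Kᵢ−1)), yᵢ = Kᵢxᵢ:
  isobutane: x = 0.264, y = 0.543
  acetaldehyde: x = 0.453, y = 0.365
  acetone: x = 0.283, y = 0.092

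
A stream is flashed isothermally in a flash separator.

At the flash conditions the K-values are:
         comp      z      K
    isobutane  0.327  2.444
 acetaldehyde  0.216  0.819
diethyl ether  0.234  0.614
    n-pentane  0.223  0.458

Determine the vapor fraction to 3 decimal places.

Material balance + equilibrium reduce to Σ zᵢ(Kᵢ−1)/(1+ψ(Kᵢ−1)) = 0.
g(0) = ΣzᵢKᵢ − 1 = 0.222 and g(1) = 1 − Σzᵢ/Kᵢ = -0.266, so a root lies in (0, 1).
Iterate (Newton) starting at ψ = 0.5:
  ψ = 0.500: g = -0.0465, g' = -0.415 → ψ = 0.388
  ψ = 0.388: g = 0.0013, g' = -0.442 → ψ = 0.391
Converged at ψ = 0.391.

ψ = 0.391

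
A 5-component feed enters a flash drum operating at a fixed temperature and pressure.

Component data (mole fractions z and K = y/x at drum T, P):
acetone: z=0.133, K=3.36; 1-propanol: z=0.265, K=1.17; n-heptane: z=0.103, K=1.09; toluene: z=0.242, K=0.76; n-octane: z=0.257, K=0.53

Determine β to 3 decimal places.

β = 0.399

Material balance + equilibrium reduce to Σ zᵢ(Kᵢ−1)/(1+β(Kᵢ−1)) = 0.
Feasibility: ΣzᵢKᵢ = 1.189, Σzᵢ/Kᵢ = 1.164 — both > 1, two phases present.
Newton iteration, β⁰ = 0.55:
  β = 0.550: g = -0.0432, g' = -0.269 → β = 0.390
  β = 0.390: g = 0.0028, g' = -0.311 → β = 0.399
Converged at β = 0.399.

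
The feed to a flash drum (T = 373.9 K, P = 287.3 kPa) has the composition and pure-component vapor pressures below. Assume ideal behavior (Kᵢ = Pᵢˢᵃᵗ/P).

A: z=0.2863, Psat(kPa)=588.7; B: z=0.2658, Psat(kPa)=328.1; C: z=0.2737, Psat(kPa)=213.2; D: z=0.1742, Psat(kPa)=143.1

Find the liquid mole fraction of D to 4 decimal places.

Raoult's law: Kᵢ = Pᵢˢᵃᵗ/P = Pᵢˢᵃᵗ/287.3.
  K_A = 588.7/287.3 = 2.049078, K_B = 328.1/287.3 = 1.142012, K_C = 213.2/287.3 = 0.742081, K_D = 143.1/287.3 = 0.498086
Newton iteration, β⁰ = 0.5:
  β = 0.5000: g = 0.03448, g' = -0.2425 → β = 0.6422
  β = 0.6422: g = 0.00041, g' = -0.2387 → β = 0.6439
Converged at β = 0.6439.
Compositions from xᵢ = zᵢ/(1+β(Kᵢ−1)), yᵢ = Kᵢxᵢ:
  A: x = 0.1709, y = 0.3501
  B: x = 0.2435, y = 0.2781
  C: x = 0.3282, y = 0.2436
  D: x = 0.2574, y = 0.1282

x_D = 0.2574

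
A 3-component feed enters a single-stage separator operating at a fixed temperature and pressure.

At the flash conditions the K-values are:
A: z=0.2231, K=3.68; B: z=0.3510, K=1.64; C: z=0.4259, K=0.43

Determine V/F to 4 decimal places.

V/F = 0.6359

Material balance + equilibrium reduce to Σ zᵢ(Kᵢ−1)/(1+V/F(Kᵢ−1)) = 0.
Check two-phase: ΣzᵢKᵢ = 1.5798 > 1 and Σzᵢ/Kᵢ = 1.2651 > 1, so g(0) = 0.5798 > 0 and g(1) = -0.2651 < 0.
Newton–Raphson from V/F = 0.6:
  V/F = 0.6000: g = 0.02263, g' = -0.6302 → V/F = 0.6359
Converged at V/F = 0.6359.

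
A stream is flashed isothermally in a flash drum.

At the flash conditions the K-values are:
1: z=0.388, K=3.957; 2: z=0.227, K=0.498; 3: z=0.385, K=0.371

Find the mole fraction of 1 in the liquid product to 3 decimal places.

Material balance + equilibrium reduce to Σ zᵢ(Kᵢ−1)/(1+V/F(Kᵢ−1)) = 0.
Check two-phase: ΣzᵢKᵢ = 1.791 > 1 and Σzᵢ/Kᵢ = 1.592 > 1, so g(0) = 0.791 > 0 and g(1) = -0.592 < 0.
Iterate (Newton) starting at V/F = 0.5:
  V/F = 0.500: g = -0.0425, g' = -0.978 → V/F = 0.457
Converged at V/F = 0.457.
Compositions from xᵢ = zᵢ/(1+V/F(Kᵢ−1)), yᵢ = Kᵢxᵢ:
  1: x = 0.165, y = 0.653
  2: x = 0.295, y = 0.147
  3: x = 0.540, y = 0.200

x_1 = 0.165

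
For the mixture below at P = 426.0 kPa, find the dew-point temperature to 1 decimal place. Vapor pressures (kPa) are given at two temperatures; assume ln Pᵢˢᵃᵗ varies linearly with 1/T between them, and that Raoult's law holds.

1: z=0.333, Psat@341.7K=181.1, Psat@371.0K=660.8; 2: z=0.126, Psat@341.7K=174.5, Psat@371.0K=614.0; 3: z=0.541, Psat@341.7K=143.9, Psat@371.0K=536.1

Dew-point temperature: Σzᵢ·P/Pᵢˢᵃᵗ(T) = 1. Interpolate ln Pᵢˢᵃᵗ = aᵢ + bᵢ/T.
  T = 341.7 K: ΣzᵢP/Pᵢˢᵃᵗ = 2.6925
  T = 371.0 K: ΣzᵢP/Pᵢˢᵃᵗ = 0.7320
  T = 356.4 K: ΣzᵢP/Pᵢˢᵃᵗ = 1.3637
  T = 363.7 K: ΣzᵢP/Pᵢˢᵃᵗ = 0.9929
  T = 360.0 K: ΣzᵢP/Pᵢˢᵃᵗ = 1.1643
  T = 361.9 K: ΣzᵢP/Pᵢˢᵃᵗ = 1.0724
Interpolating between 361.9 K and 363.7 K gives T ≈ 363.5 K.

T = 363.5 K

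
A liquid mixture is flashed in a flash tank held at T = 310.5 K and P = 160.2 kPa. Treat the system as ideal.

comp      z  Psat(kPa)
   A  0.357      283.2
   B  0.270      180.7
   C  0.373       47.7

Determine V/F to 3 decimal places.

V/F = 0.117

Raoult's law: Kᵢ = Pᵢˢᵃᵗ/P = Pᵢˢᵃᵗ/160.2.
  K_A = 283.2/160.2 = 1.76779, K_B = 180.7/160.2 = 1.12797, K_C = 47.7/160.2 = 0.29775
Material balance + equilibrium reduce to Σ zᵢ(Kᵢ−1)/(1+V/F(Kᵢ−1)) = 0.
g(0) = ΣzᵢKᵢ − 1 = 0.047 and g(1) = 1 − Σzᵢ/Kᵢ = -0.694, so a root lies in (0, 1).
Newton iteration, V/F⁰ = 0.5:
  V/F = 0.500: g = -0.1731, g' = -0.551 → V/F = 0.186
  V/F = 0.186: g = -0.0275, g' = -0.409 → V/F = 0.118
  V/F = 0.118: g = -0.0003, g' = -0.400 → V/F = 0.117
Converged at V/F = 0.117.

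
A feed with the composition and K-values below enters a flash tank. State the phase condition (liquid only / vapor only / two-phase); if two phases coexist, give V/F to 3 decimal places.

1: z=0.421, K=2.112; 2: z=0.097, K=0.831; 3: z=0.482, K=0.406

ΣzᵢKᵢ = 1.165; Σzᵢ/Kᵢ = 1.503.
Both exceed 1, so a two-phase solution exists.
Material balance + equilibrium reduce to Σ zᵢ(Kᵢ−1)/(1+ψ(Kᵢ−1)) = 0.
Newton–Raphson from ψ = 0.57:
  ψ = 0.570: g = -0.1645, g' = -0.587 → ψ = 0.290
  ψ = 0.290: g = -0.0091, g' = -0.549 → ψ = 0.273
Converged at ψ = 0.273.

two-phase, V/F = 0.273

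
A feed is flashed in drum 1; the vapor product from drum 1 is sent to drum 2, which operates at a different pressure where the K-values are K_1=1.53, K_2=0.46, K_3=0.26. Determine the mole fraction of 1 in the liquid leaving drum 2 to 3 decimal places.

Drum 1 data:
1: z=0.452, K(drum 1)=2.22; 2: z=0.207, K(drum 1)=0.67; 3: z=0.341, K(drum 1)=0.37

x_1 (drum 2) = 0.550

Drum 1:
Rachford–Rice: g(ψ₁) = Σ zᵢ(Kᵢ−1)/(1+ψ₁(Kᵢ−1)) = 0.
g(0) = ΣzᵢKᵢ − 1 = 0.268 and g(1) = 1 − Σzᵢ/Kᵢ = -0.434, so a root lies in (0, 1).
Iterate (Newton) starting at ψ₁ = 0.44:
  ψ₁ = 0.440: g = -0.0183, g' = -0.575 → ψ₁ = 0.408
Converged at ψ₁ = 0.408.
Drum-1 compositions:
  1: x = 0.302, y = 0.670
  2: x = 0.239, y = 0.160
  3: x = 0.459, y = 0.170
Drum-2 feed = drum-1 vapor: z₂ = (0.6699, 0.1603, 0.1698).
Drum 2:
Rachford–Rice: g(ψ₂) = Σ zᵢ(Kᵢ−1)/(1+ψ₂(Kᵢ−1)) = 0.
g(0) = ΣzᵢKᵢ − 1 = 0.143 and g(1) = 1 − Σzᵢ/Kᵢ = -0.439, so a root lies in (0, 1).
Iterate (Newton) starting at ψ₂ = 0.61:
  ψ₂ = 0.610: g = -0.0899, g' = -0.520 → ψ₂ = 0.437
  ψ₂ = 0.437: g = -0.0109, g' = -0.407 → ψ₂ = 0.411
  ψ₂ = 0.411: g = -0.0002, g' = -0.396 → ψ₂ = 0.410
Converged at ψ₂ = 0.410.
  1: x = 0.550, y = 0.842
  2: x = 0.206, y = 0.095
  3: x = 0.244, y = 0.063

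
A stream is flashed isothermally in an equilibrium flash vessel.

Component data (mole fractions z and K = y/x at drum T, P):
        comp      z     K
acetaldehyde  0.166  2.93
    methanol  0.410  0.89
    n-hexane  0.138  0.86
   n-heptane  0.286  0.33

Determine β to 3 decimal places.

β = 0.097

Material balance + equilibrium reduce to Σ zᵢ(Kᵢ−1)/(1+β(Kᵢ−1)) = 0.
Check two-phase: ΣzᵢKᵢ = 1.064 > 1 and Σzᵢ/Kᵢ = 1.544 > 1, so g(0) = 0.064 > 0 and g(1) = -0.544 < 0.
Newton iteration, β⁰ = 0.5:
  β = 0.500: g = -0.1936, g' = -0.459 → β = 0.078
  β = 0.078: g = 0.0110, g' = -0.617 → β = 0.096
  β = 0.096: g = 0.0002, g' = -0.594 → β = 0.097
Converged at β = 0.097.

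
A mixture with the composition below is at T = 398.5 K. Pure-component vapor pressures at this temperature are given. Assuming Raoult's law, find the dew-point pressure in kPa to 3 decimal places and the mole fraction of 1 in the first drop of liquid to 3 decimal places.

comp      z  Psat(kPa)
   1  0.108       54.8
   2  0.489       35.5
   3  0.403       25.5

Pdew = 31.696 kPa, x_1 = 0.062

At the dew point ψ → 1, so Σzᵢ/Kᵢ = 1 with Kᵢ = Pᵢˢᵃᵗ/P ⇒ 1/P = Σzᵢ/Pᵢˢᵃᵗ.
1/P = 0.108/54.8 + 0.489/35.5 + 0.403/25.5 = 0.031549 ⇒ P = 31.696 kPa
xᵢ = zᵢP/Pᵢˢᵃᵗ ⇒ x_1 = 0.108·31.696/54.8 = 0.062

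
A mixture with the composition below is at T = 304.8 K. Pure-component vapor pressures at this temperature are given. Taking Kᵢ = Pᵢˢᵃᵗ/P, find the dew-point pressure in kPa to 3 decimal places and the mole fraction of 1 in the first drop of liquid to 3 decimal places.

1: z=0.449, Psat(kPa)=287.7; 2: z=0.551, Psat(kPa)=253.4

At the dew point ψ → 1, so Σzᵢ/Kᵢ = 1 with Kᵢ = Pᵢˢᵃᵗ/P ⇒ 1/P = Σzᵢ/Pᵢˢᵃᵗ.
1/P = 0.449/287.7 + 0.551/253.4 = 0.003735 ⇒ P = 267.732 kPa
xᵢ = zᵢP/Pᵢˢᵃᵗ ⇒ x_1 = 0.449·267.732/287.7 = 0.418

Pdew = 267.732 kPa, x_1 = 0.418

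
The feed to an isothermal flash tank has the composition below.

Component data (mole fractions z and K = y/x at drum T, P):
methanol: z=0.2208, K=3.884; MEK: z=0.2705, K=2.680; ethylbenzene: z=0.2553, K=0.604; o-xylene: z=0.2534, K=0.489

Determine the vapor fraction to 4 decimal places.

Material balance + equilibrium reduce to Σ zᵢ(Kᵢ−1)/(1+ψ(Kᵢ−1)) = 0.
g(0) = ΣzᵢKᵢ − 1 = 0.8606 and g(1) = 1 − Σzᵢ/Kᵢ = -0.0987, so a root lies in (0, 1).
Newton–Raphson from ψ = 0.5:
  ψ = 0.5000: g = 0.20776, g' = -0.7151 → ψ = 0.7905
  ψ = 0.7905: g = 0.02493, g' = -0.5827 → ψ = 0.8333
  ψ = 0.8333: g = 0.00005, g' = -0.5810 → ψ = 0.8334
Converged at ψ = 0.8334.

ψ = 0.8334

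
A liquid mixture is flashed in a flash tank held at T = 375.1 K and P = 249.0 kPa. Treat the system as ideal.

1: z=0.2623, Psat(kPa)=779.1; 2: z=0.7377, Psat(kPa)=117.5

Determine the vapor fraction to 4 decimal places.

ψ = 0.1502

Raoult's law: Kᵢ = Pᵢˢᵃᵗ/P = Pᵢˢᵃᵗ/249.0.
  K_1 = 779.1/249.0 = 3.128916, K_2 = 117.5/249.0 = 0.471888
Binary case is linear: z₁(K₁−1)(1+ψ(K₂−1)) + z₂(K₂−1)(1+ψ(K₁−1)) = 0
⇒ ψ = [z₁(K₁−1)+z₂(K₂−1)] / [−(K₁−1)(K₂−1)] = 0.16883/1.12431 = 0.1502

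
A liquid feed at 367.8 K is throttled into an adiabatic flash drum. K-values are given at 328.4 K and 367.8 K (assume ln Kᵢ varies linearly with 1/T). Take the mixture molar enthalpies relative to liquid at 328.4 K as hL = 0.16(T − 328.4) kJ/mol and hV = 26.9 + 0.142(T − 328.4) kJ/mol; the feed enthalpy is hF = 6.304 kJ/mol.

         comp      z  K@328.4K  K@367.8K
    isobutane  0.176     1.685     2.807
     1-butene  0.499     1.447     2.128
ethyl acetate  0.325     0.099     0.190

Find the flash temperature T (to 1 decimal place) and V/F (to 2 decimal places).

Adiabatic flash: solve Rachford–Rice at each trial T, then check hF = ψ·hV(T) + (1−ψ)·hL(T).
  T = 328.4 K: K = (1.685, 1.447, 0.099), RR gives ψ = 0.109, H_out = 2.941 kJ/mol
  T = 367.8 K: K = (2.807, 2.128, 0.190), RR gives ψ = 0.579, H_out = 21.472 kJ/mol
  T = 348.1 K: K = (2.206, 1.774, 0.140), RR gives ψ = 0.414, H_out = 14.137 kJ/mol
  T = 338.2 K: K = (1.934, 1.606, 0.118), RR gives ψ = 0.292, H_out = 9.377 kJ/mol
  T = 333.3 K: K = (1.807, 1.526, 0.108), RR gives ψ = 0.212, H_out = 6.465 kJ/mol
  T = 330.9 K: K = (1.747, 1.487, 0.104), RR gives ψ = 0.165, H_out = 4.833 kJ/mol
Linear interpolation between T = 330.9 (H_out = 4.833) and T = 333.3 (H_out = 6.465) on hF = 6.304 gives T ≈ 333.1 K, at which ψ = 0.21.

T = 333.1 K, V/F = 0.21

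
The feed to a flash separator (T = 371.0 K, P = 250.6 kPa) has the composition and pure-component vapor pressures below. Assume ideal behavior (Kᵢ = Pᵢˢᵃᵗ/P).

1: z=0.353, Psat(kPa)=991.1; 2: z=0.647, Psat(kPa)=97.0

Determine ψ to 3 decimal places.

Raoult's law: Kᵢ = Pᵢˢᵃᵗ/P = Pᵢˢᵃᵗ/250.6.
  K_1 = 991.1/250.6 = 3.95491, K_2 = 97.0/250.6 = 0.38707
Let ψ = V/F and solve Σ zᵢ(Kᵢ−1)/(1+ψ(Kᵢ−1)) = 0.
Check two-phase: ΣzᵢKᵢ = 1.647 > 1 and Σzᵢ/Kᵢ = 1.761 > 1, so g(0) = 0.647 > 0 and g(1) = -0.761 < 0.
Binary case is linear: z₁(K₁−1)(1+ψ(K₂−1)) + z₂(K₂−1)(1+ψ(K₁−1)) = 0
⇒ ψ = [z₁(K₁−1)+z₂(K₂−1)] / [−(K₁−1)(K₂−1)] = 0.6465/1.8111 = 0.357

ψ = 0.357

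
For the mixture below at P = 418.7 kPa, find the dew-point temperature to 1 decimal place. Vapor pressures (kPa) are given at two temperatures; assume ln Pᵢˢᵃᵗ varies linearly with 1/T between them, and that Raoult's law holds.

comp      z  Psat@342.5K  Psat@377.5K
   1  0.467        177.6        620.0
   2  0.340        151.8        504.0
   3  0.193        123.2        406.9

T = 370.4 K

Dew-point temperature: Σzᵢ·P/Pᵢˢᵃᵗ(T) = 1. Interpolate ln Pᵢˢᵃᵗ = aᵢ + bᵢ/T.
  T = 342.5 K: ΣzᵢP/Pᵢˢᵃᵗ = 2.6947
  T = 377.5 K: ΣzᵢP/Pᵢˢᵃᵗ = 0.7964
  T = 360.0 K: ΣzᵢP/Pᵢˢᵃᵗ = 1.4221
  T = 368.8 K: ΣzᵢP/Pᵢˢᵃᵗ = 1.0552
  T = 373.1 K: ΣzᵢP/Pᵢˢᵃᵗ = 0.9167
  T = 371.0 K: ΣzᵢP/Pᵢˢᵃᵗ = 0.9815
Interpolating between 368.8 K and 371.0 K gives T ≈ 370.4 K.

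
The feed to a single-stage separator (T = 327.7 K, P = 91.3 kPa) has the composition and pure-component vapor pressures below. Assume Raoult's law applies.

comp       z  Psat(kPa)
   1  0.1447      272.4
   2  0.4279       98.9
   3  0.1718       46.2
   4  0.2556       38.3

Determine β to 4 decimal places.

Raoult's law: Kᵢ = Pᵢˢᵃᵗ/P = Pᵢˢᵃᵗ/91.3.
  K_1 = 272.4/91.3 = 2.983571, K_2 = 98.9/91.3 = 1.083242, K_3 = 46.2/91.3 = 0.506024, K_4 = 38.3/91.3 = 0.419496
Let β = V/F and solve Σ zᵢ(Kᵢ−1)/(1+β(Kᵢ−1)) = 0.
g(0) = ΣzᵢKᵢ − 1 = 0.0894 and g(1) = 1 − Σzᵢ/Kᵢ = -0.3923, so a root lies in (0, 1).
Newton iteration, β⁰ = 0.38:
  β = 0.3800: g = -0.09666, g' = -0.3932 → β = 0.1342
  β = 0.1342: g = 0.01011, g' = -0.5074 → β = 0.1541
  β = 0.1541: g = 0.00018, g' = -0.4898 → β = 0.1545
Converged at β = 0.1545.

β = 0.1545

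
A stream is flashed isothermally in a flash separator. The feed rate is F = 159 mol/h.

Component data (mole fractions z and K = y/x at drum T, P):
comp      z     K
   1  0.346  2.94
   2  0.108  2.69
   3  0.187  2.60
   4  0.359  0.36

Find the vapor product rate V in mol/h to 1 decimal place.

V = 127.4 mol/h

Material balance + equilibrium reduce to Σ zᵢ(Kᵢ−1)/(1+ψ(Kᵢ−1)) = 0.
g(0) = ΣzᵢKᵢ − 1 = 0.923 and g(1) = 1 − Σzᵢ/Kᵢ = -0.227, so a root lies in (0, 1).
Newton iteration, ψ⁰ = 0.33:
  ψ = 0.330: g = 0.4309, g' = -1.053 → ψ = 0.739
  ψ = 0.739: g = 0.0577, g' = -0.911 → ψ = 0.803
  ψ = 0.803: g = -0.0017, g' = -0.968 → ψ = 0.801
Converged at ψ = 0.801.
Then V = ψ·F = 0.8011·159 = 127.4 mol/h and L = F − V = 31.6 mol/h.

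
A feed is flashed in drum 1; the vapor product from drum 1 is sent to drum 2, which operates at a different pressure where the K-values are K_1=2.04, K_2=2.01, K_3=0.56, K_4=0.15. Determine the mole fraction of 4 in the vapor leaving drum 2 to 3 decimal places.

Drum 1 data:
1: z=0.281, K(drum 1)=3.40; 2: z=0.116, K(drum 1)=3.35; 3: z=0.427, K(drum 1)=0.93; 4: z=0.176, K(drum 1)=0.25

y_4 (drum 2) = 0.023

Drum 1:
Newton iteration, ψ₁⁰ = 0.69:
  ψ₁ = 0.690: g = 0.0529, g' = -0.750 → ψ₁ = 0.761
  ψ₁ = 0.761: g = -0.0023, g' = -0.824 → ψ₁ = 0.758
Converged at ψ₁ = 0.758.
Drum-1 compositions:
  1: x = 0.100, y = 0.339
  2: x = 0.042, y = 0.140
  3: x = 0.451, y = 0.419
  4: x = 0.408, y = 0.102
Drum-2 feed = drum-1 vapor: z₂ = (0.3390, 0.1398, 0.4194, 0.1019).
Drum 2:
Rachford–Rice: g(ψ₂) = Σ zᵢ(Kᵢ−1)/(1+ψ₂(Kᵢ−1)) = 0.
Check two-phase: ΣzᵢKᵢ = 1.223 > 1 and Σzᵢ/Kᵢ = 1.664 > 1, so g(0) = 0.223 > 0 and g(1) = -0.664 < 0.
Newton iteration, ψ₂⁰ = 0.5:
  ψ₂ = 0.500: g = -0.0615, g' = -0.578 → ψ₂ = 0.394
  ψ₂ = 0.394: g = -0.0022, g' = -0.543 → ψ₂ = 0.390
Converged at ψ₂ = 0.390.
  1: x = 0.241, y = 0.492
  2: x = 0.100, y = 0.202
  3: x = 0.506, y = 0.283
  4: x = 0.152, y = 0.023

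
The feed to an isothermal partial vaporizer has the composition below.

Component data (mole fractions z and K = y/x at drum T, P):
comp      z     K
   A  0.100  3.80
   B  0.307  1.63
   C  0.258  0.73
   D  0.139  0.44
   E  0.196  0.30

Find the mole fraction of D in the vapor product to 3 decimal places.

Material balance + equilibrium reduce to Σ zᵢ(Kᵢ−1)/(1+β(Kᵢ−1)) = 0.
Check two-phase: ΣzᵢKᵢ = 1.189 > 1 and Σzᵢ/Kᵢ = 1.537 > 1, so g(0) = 0.189 > 0 and g(1) = -0.537 < 0.
Iterate (Newton) starting at β = 0.52:
  β = 0.520: g = -0.1469, g' = -0.549 → β = 0.252
  β = 0.252: g = -0.0011, g' = -0.582 → β = 0.250
Converged at β = 0.250.
Compositions from xᵢ = zᵢ/(1+β(Kᵢ−1)), yᵢ = Kᵢxᵢ:
  A: x = 0.059, y = 0.223
  B: x = 0.265, y = 0.432
  C: x = 0.277, y = 0.202
  D: x = 0.162, y = 0.071
  E: x = 0.238, y = 0.071

y_D = 0.071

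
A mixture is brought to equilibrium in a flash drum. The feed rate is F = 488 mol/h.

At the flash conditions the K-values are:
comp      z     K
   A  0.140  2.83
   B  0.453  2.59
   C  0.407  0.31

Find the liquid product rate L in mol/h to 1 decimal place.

Material balance + equilibrium reduce to Σ zᵢ(Kᵢ−1)/(1+ψ(Kᵢ−1)) = 0.
Check two-phase: ΣzᵢKᵢ = 1.696 > 1 and Σzᵢ/Kᵢ = 1.537 > 1, so g(0) = 0.696 > 0 and g(1) = -0.537 < 0.
Newton iteration, ψ⁰ = 0.5:
  ψ = 0.500: g = 0.1063, g' = -0.935 → ψ = 0.614
  ψ = 0.614: g = -0.0019, g' = -0.980 → ψ = 0.612
Converged at ψ = 0.612.
Then V = ψ·F = 0.6118·488 = 298.6 mol/h and L = F − V = 189.4 mol/h.

L = 189.4 mol/h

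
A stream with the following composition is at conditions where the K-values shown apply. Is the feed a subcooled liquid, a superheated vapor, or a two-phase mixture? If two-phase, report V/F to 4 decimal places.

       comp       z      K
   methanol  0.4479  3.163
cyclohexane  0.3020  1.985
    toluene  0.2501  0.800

ΣzᵢKᵢ = 2.2163; Σzᵢ/Kᵢ = 0.6064.
Since Σzᵢ/Kᵢ < 1 the mixture is above its dew point — single vapor phase.

superheated vapor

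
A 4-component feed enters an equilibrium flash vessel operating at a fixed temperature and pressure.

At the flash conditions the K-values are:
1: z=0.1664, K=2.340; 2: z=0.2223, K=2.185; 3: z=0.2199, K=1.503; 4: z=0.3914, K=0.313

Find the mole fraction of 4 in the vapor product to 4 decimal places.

y_4 = 0.1805

Iterate (Newton) starting at V/F = 0.5:
  V/F = 0.5000: g = -0.02227, g' = -0.6944 → V/F = 0.4679
  V/F = 0.4679: g = -0.00024, g' = -0.6797 → V/F = 0.4676
Converged at V/F = 0.4676.
Compositions from xᵢ = zᵢ/(1+V/F(Kᵢ−1)), yᵢ = Kᵢxᵢ:
  1: x = 0.1023, y = 0.2394
  2: x = 0.1430, y = 0.3126
  3: x = 0.1780, y = 0.2676
  4: x = 0.5766, y = 0.1805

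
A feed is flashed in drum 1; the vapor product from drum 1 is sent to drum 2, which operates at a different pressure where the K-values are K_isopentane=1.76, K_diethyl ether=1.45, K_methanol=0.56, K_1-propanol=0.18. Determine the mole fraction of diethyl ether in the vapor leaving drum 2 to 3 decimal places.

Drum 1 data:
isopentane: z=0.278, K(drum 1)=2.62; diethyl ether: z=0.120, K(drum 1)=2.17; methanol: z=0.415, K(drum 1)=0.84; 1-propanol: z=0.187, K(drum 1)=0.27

y_diethyl ether (drum 2) = 0.197

Drum 1:
Newton–Raphson from ψ₁ = 0.5:
  ψ₁ = 0.500: g = 0.0502, g' = -0.548 → ψ₁ = 0.592
  ψ₁ = 0.592: g = -0.0008, g' = -0.569 → ψ₁ = 0.590
Converged at ψ₁ = 0.590.
Drum-1 compositions:
  isopentane: x = 0.142, y = 0.372
  diethyl ether: x = 0.071, y = 0.154
  methanol: x = 0.458, y = 0.385
  1-propanol: x = 0.329, y = 0.089
Drum-2 feed = drum-1 vapor: z₂ = (0.3723, 0.1540, 0.3850, 0.0887).
Drum 2:
Material balance + equilibrium reduce to Σ zᵢ(Kᵢ−1)/(1+ψ₂(Kᵢ−1)) = 0.
Feasibility: ΣzᵢKᵢ = 1.110, Σzᵢ/Kᵢ = 1.498 — both > 1, two phases present.
Newton iteration, ψ₂⁰ = 0.5:
  ψ₂ = 0.500: g = -0.0789, g' = -0.428 → ψ₂ = 0.316
  ψ₂ = 0.316: g = -0.0059, g' = -0.373 → ψ₂ = 0.300
Converged at ψ₂ = 0.300.
  isopentane: x = 0.303, y = 0.534
  diethyl ether: x = 0.136, y = 0.197
  methanol: x = 0.443, y = 0.248
  1-propanol: x = 0.118, y = 0.021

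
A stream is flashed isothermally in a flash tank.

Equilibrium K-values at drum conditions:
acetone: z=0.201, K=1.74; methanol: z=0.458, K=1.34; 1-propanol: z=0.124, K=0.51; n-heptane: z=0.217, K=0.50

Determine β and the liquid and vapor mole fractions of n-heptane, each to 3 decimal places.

β = 0.566, x_n-heptane = 0.303, y_n-heptane = 0.151

Newton iteration, β⁰ = 0.5:
  β = 0.500: g = 0.0165, g' = -0.246 → β = 0.567
  β = 0.567: g = -0.0003, g' = -0.255 → β = 0.566
Converged at β = 0.566.
Compositions from xᵢ = zᵢ/(1+β(Kᵢ−1)), yᵢ = Kᵢxᵢ:
  acetone: x = 0.142, y = 0.246
  methanol: x = 0.384, y = 0.515
  1-propanol: x = 0.172, y = 0.088
  n-heptane: x = 0.303, y = 0.151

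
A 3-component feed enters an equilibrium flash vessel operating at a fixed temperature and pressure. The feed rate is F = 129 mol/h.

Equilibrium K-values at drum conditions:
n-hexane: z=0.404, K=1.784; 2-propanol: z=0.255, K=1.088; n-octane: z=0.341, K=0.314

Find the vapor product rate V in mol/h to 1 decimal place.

Material balance + equilibrium reduce to Σ zᵢ(Kᵢ−1)/(1+β(Kᵢ−1)) = 0.
g(0) = ΣzᵢKᵢ − 1 = 0.105 and g(1) = 1 − Σzᵢ/Kᵢ = -0.547, so a root lies in (0, 1).
Newton–Raphson from β = 0.5:
  β = 0.500: g = -0.1070, g' = -0.502 → β = 0.287
  β = 0.287: g = -0.0107, g' = -0.416 → β = 0.261
Converged at β = 0.261.
Then V = β·F = 0.2608·129 = 33.6 mol/h and L = F − V = 95.4 mol/h.

V = 33.6 mol/h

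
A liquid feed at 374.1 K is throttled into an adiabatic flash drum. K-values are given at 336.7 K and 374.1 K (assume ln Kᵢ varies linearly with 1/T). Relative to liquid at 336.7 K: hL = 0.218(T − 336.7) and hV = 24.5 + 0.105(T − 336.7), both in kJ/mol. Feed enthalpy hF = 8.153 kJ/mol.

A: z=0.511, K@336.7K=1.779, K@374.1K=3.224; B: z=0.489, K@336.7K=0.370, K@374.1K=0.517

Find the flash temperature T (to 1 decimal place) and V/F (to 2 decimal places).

T = 341.0 K, V/F = 0.30

Adiabatic flash: solve Rachford–Rice at each trial T, then check hF = ψ·hV(T) + (1−ψ)·hL(T).
  T = 336.7 K: K = (1.779, 0.370), RR gives ψ = 0.183, H_out = 4.493 kJ/mol
  T = 374.1 K: K = (3.224, 0.517), RR gives ψ = 0.838, H_out = 25.145 kJ/mol
  T = 355.4 K: K = (2.433, 0.441), RR gives ψ = 0.573, H_out = 16.908 kJ/mol
  T = 346.0 K: K = (2.087, 0.405), RR gives ψ = 0.409, H_out = 11.615 kJ/mol
  T = 341.4 K: K = (1.931, 0.387), RR gives ψ = 0.309, H_out = 8.427 kJ/mol
  T = 339.0 K: K = (1.852, 0.378), RR gives ψ = 0.248, H_out = 6.523 kJ/mol
  T = 340.2 K: K = (1.891, 0.383), RR gives ψ = 0.279, H_out = 7.500 kJ/mol
Linear interpolation between T = 340.2 (H_out = 7.500) and T = 341.4 (H_out = 8.427) on hF = 8.153 gives T ≈ 341.0 K, at which ψ = 0.30.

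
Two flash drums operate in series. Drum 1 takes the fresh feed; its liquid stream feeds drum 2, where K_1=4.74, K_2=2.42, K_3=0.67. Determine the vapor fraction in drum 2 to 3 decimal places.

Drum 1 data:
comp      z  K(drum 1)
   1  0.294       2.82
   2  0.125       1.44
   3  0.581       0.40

V/F (drum 2) = 0.678

Drum 1:
Iterate (Newton) starting at ψ₁ = 0.31:
  ψ₁ = 0.310: g = -0.0378, g' = -0.732 → ψ₁ = 0.258
  ψ₁ = 0.258: g = 0.0007, g' = -0.763 → ψ₁ = 0.259
Converged at ψ₁ = 0.259.
Drum-1 compositions:
  1: x = 0.200, y = 0.563
  2: x = 0.112, y = 0.162
  3: x = 0.688, y = 0.275
Drum-2 feed = drum-1 liquid: z₂ = (0.1997, 0.1122, 0.6881).
Drum 2:
Rachford–Rice: g(ψ₂) = Σ zᵢ(Kᵢ−1)/(1+ψ₂(Kᵢ−1)) = 0.
Feasibility: ΣzᵢKᵢ = 1.679, Σzᵢ/Kᵢ = 1.115 — both > 1, two phases present.
Iterate (Newton) starting at ψ₂ = 0.5:
  ψ₂ = 0.500: g = 0.0815, g' = -0.524 → ψ₂ = 0.656
  ψ₂ = 0.656: g = 0.0092, g' = -0.417 → ψ₂ = 0.677
  ψ₂ = 0.677: g = 0.0001, g' = -0.407 → ψ₂ = 0.678
Converged at ψ₂ = 0.678.
  1: x = 0.056, y = 0.268
  2: x = 0.057, y = 0.138
  3: x = 0.886, y = 0.594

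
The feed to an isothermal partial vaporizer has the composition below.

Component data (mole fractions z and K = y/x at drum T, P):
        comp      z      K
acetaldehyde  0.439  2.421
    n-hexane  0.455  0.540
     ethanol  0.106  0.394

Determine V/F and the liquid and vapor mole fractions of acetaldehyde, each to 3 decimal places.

Rachford–Rice: g(V/F) = Σ zᵢ(Kᵢ−1)/(1+V/F(Kᵢ−1)) = 0.
Feasibility: ΣzᵢKᵢ = 1.350, Σzᵢ/Kᵢ = 1.293 — both > 1, two phases present.
Iterate (Newton) starting at V/F = 0.5:
  V/F = 0.500: g = 0.0007, g' = -0.545 → V/F = 0.501
Converged at V/F = 0.501.
Compositions from xᵢ = zᵢ/(1+V/F(Kᵢ−1)), yᵢ = Kᵢxᵢ:
  acetaldehyde: x = 0.256, y = 0.621
  n-hexane: x = 0.591, y = 0.319
  ethanol: x = 0.152, y = 0.060

V/F = 0.501, x_acetaldehyde = 0.256, y_acetaldehyde = 0.621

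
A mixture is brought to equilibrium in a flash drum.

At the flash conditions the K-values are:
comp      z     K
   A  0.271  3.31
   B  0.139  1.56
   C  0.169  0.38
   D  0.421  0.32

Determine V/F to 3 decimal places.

Material balance + equilibrium reduce to Σ zᵢ(Kᵢ−1)/(1+V/F(Kᵢ−1)) = 0.
g(0) = ΣzᵢKᵢ − 1 = 0.313 and g(1) = 1 − Σzᵢ/Kᵢ = -0.931, so a root lies in (0, 1).
Newton iteration, V/F⁰ = 0.52:
  V/F = 0.520: g = -0.2528, g' = -0.932 → V/F = 0.249
  V/F = 0.249: g = -0.0025, g' = -0.990 → V/F = 0.246
Converged at V/F = 0.246.

V/F = 0.246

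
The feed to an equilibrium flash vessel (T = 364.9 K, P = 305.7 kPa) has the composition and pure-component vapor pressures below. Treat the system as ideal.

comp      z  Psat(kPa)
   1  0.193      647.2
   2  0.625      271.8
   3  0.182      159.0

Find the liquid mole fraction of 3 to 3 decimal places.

x_3 = 0.206

Raoult's law: Kᵢ = Pᵢˢᵃᵗ/P = Pᵢˢᵃᵗ/305.7.
  K_1 = 647.2/305.7 = 2.11711, K_2 = 271.8/305.7 = 0.88911, K_3 = 159.0/305.7 = 0.52012
Iterate (Newton) starting at ψ = 0.5:
  ψ = 0.500: g = -0.0500, g' = -0.180 → ψ = 0.223
  ψ = 0.223: g = 0.0037, g' = -0.215 → ψ = 0.240
  ψ = 0.240: g = 0.0000, g' = -0.211 → ψ = 0.241
Converged at ψ = 0.241.
Compositions from xᵢ = zᵢ/(1+ψ(Kᵢ−1)), yᵢ = Kᵢxᵢ:
  1: x = 0.152, y = 0.322
  2: x = 0.642, y = 0.571
  3: x = 0.206, y = 0.107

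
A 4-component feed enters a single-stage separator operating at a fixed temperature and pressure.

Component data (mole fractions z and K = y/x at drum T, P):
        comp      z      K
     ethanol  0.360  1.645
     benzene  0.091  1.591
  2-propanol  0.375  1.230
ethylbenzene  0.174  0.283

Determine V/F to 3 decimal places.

Rachford–Rice: g(V/F) = Σ zᵢ(Kᵢ−1)/(1+V/F(Kᵢ−1)) = 0.
Feasibility: ΣzᵢKᵢ = 1.247, Σzᵢ/Kᵢ = 1.196 — both > 1, two phases present.
Iterate (Newton) starting at V/F = 0.59:
  V/F = 0.590: g = 0.0678, g' = -0.380 → V/F = 0.768
  V/F = 0.768: g = -0.0122, g' = -0.540 → V/F = 0.746
  V/F = 0.746: g = -0.0003, g' = -0.511 → V/F = 0.745
Converged at V/F = 0.745.

V/F = 0.745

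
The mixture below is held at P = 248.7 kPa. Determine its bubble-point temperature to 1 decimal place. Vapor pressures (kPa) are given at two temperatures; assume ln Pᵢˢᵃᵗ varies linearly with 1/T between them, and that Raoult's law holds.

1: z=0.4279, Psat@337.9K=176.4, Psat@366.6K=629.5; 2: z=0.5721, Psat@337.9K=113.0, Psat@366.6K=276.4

Bubble-point temperature: ΣzᵢPᵢˢᵃᵗ(T) = P. Interpolate ln Pᵢˢᵃᵗ = aᵢ + bᵢ/T.
  T = 337.9 K: ΣzᵢPᵢˢᵃᵗ = 140.13 kPa
  T = 366.6 K: ΣzᵢPᵢˢᵃᵗ = 427.49 kPa
  T = 352.2 K: ΣzᵢPᵢˢᵃᵗ = 248.82 kPa
  T = 345.0 K: ΣzᵢPᵢˢᵃᵗ = 187.24 kPa
  T = 348.6 K: ΣzᵢPᵢˢᵃᵗ = 216.10 kPa
  T = 350.4 K: ΣzᵢPᵢˢᵃᵗ = 231.95 kPa
Interpolating between 350.4 K and 352.2 K gives T ≈ 352.2 K.

T = 352.2 K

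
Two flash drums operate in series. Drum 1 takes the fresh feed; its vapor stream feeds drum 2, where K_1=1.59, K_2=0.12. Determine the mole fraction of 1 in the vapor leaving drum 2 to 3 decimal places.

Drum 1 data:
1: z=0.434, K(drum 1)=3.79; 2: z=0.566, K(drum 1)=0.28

y_1 (drum 2) = 0.952

Drum 1:
Rachford–Rice: g(ψ₁) = Σ zᵢ(Kᵢ−1)/(1+ψ₁(Kᵢ−1)) = 0.
g(0) = ΣzᵢKᵢ − 1 = 0.803 and g(1) = 1 − Σzᵢ/Kᵢ = -1.136, so a root lies in (0, 1).
Binary case is linear: z₁(K₁−1)(1+ψ₁(K₂−1)) + z₂(K₂−1)(1+ψ₁(K₁−1)) = 0
⇒ ψ₁ = [z₁(K₁−1)+z₂(K₂−1)] / [−(K₁−1)(K₂−1)] = 0.8033/2.0088 = 0.400
Drum-1 compositions:
  1: x = 0.205, y = 0.777
  2: x = 0.795, y = 0.223
Drum-2 feed = drum-1 vapor: z₂ = (0.7774, 0.2226).
Drum 2:
Rachford–Rice: g(ψ₂) = Σ zᵢ(Kᵢ−1)/(1+ψ₂(Kᵢ−1)) = 0.
Feasibility: ΣzᵢKᵢ = 1.263, Σzᵢ/Kᵢ = 2.344 — both > 1, two phases present.
Newton–Raphson from ψ₂ = 0.55:
  ψ₂ = 0.550: g = -0.0333, g' = -0.802 → ψ₂ = 0.509
  ψ₂ = 0.509: g = -0.0017, g' = -0.725 → ψ₂ = 0.506
Converged at ψ₂ = 0.506.
  1: x = 0.599, y = 0.952
  2: x = 0.401, y = 0.048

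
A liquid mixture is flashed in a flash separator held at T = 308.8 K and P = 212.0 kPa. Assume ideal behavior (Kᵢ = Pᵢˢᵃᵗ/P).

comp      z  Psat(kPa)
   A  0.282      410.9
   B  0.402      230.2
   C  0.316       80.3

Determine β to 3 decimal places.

Raoult's law: Kᵢ = Pᵢˢᵃᵗ/P = Pᵢˢᵃᵗ/212.0.
  K_A = 410.9/212.0 = 1.93821, K_B = 230.2/212.0 = 1.08585, K_C = 80.3/212.0 = 0.37877
Newton–Raphson from β = 0.5:
  β = 0.500: g = -0.0716, g' = -0.374 → β = 0.309
  β = 0.309: g = -0.0041, g' = -0.339 → β = 0.297
Converged at β = 0.297.

β = 0.297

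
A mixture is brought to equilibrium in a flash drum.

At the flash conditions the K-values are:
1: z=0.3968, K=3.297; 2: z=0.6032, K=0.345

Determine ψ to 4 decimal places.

ψ = 0.3432

Material balance + equilibrium reduce to Σ zᵢ(Kᵢ−1)/(1+ψ(Kᵢ−1)) = 0.
Feasibility: ΣzᵢKᵢ = 1.5164, Σzᵢ/Kᵢ = 1.8688 — both > 1, two phases present.
Binary case is linear: z₁(K₁−1)(1+ψ(K₂−1)) + z₂(K₂−1)(1+ψ(K₁−1)) = 0
⇒ ψ = [z₁(K₁−1)+z₂(K₂−1)] / [−(K₁−1)(K₂−1)] = 0.51635/1.50454 = 0.3432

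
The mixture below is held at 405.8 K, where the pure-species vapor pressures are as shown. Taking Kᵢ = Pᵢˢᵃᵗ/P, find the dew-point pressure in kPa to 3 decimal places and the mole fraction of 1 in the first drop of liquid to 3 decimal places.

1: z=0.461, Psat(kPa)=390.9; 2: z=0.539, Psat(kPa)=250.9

Pdew = 300.517 kPa, x_1 = 0.354

At the dew point ψ → 1, so Σzᵢ/Kᵢ = 1 with Kᵢ = Pᵢˢᵃᵗ/P ⇒ 1/P = Σzᵢ/Pᵢˢᵃᵗ.
1/P = 0.461/390.9 + 0.539/250.9 = 0.003328 ⇒ P = 300.517 kPa
xᵢ = zᵢP/Pᵢˢᵃᵗ ⇒ x_1 = 0.461·300.517/390.9 = 0.354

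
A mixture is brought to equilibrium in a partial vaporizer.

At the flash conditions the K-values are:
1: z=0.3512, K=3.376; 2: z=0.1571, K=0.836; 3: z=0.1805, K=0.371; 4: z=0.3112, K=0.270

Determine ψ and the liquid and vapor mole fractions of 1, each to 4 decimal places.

ψ = 0.3280, x_1 = 0.1974, y_1 = 0.6663

Let ψ = V/F and solve Σ zᵢ(Kᵢ−1)/(1+ψ(Kᵢ−1)) = 0.
Check two-phase: ΣzᵢKᵢ = 1.4680 > 1 and Σzᵢ/Kᵢ = 1.9311 > 1, so g(0) = 0.4680 > 0 and g(1) = -0.9311 < 0.
Newton–Raphson from ψ = 0.44:
  ψ = 0.4400: g = -0.11146, g' = -0.9752 → ψ = 0.3257
  ψ = 0.3257: g = 0.00237, g' = -1.0332 → ψ = 0.3280
Converged at ψ = 0.3280.
Compositions from xᵢ = zᵢ/(1+ψ(Kᵢ−1)), yᵢ = Kᵢxᵢ:
  1: x = 0.1974, y = 0.6663
  2: x = 0.1660, y = 0.1388
  3: x = 0.2274, y = 0.0844
  4: x = 0.4092, y = 0.1105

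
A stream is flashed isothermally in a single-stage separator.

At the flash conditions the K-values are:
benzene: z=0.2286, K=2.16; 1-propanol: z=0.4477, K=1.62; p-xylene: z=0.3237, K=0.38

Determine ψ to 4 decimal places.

Rachford–Rice: g(ψ) = Σ zᵢ(Kᵢ−1)/(1+ψ(Kᵢ−1)) = 0.
Check two-phase: ΣzᵢKᵢ = 1.3421 > 1 and Σzᵢ/Kᵢ = 1.2340 > 1, so g(0) = 0.3421 > 0 and g(1) = -0.2340 < 0.
Newton iteration, ψ⁰ = 0.5:
  ψ = 0.5000: g = 0.08886, g' = -0.4849 → ψ = 0.6833
  ψ = 0.6833: g = -0.00530, g' = -0.5552 → ψ = 0.6737
Converged at ψ = 0.6737.

ψ = 0.6737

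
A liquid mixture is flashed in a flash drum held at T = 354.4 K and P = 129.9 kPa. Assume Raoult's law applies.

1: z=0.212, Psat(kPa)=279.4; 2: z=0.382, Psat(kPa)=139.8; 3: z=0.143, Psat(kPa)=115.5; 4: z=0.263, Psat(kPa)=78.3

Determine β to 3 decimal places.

Raoult's law: Kᵢ = Pᵢˢᵃᵗ/P = Pᵢˢᵃᵗ/129.9.
  K_1 = 279.4/129.9 = 2.15089, K_2 = 139.8/129.9 = 1.07621, K_3 = 115.5/129.9 = 0.88915, K_4 = 78.3/129.9 = 0.60277
Rachford–Rice: g(β) = Σ zᵢ(Kᵢ−1)/(1+β(Kᵢ−1)) = 0.
Feasibility: ΣzᵢKᵢ = 1.153, Σzᵢ/Kᵢ = 1.051 — both > 1, two phases present.
Iterate (Newton) starting at β = 0.5:
  β = 0.500: g = 0.0358, g' = -0.182 → β = 0.697
  β = 0.697: g = 0.0014, g' = -0.170 → β = 0.705
Converged at β = 0.705.

β = 0.705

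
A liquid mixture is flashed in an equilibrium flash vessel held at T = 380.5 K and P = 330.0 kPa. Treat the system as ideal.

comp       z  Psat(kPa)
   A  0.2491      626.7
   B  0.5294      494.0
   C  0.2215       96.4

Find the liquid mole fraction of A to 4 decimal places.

Raoult's law: Kᵢ = Pᵢˢᵃᵗ/P = Pᵢˢᵃᵗ/330.0.
  K_A = 626.7/330.0 = 1.899091, K_B = 494.0/330.0 = 1.496970, K_C = 96.4/330.0 = 0.292121
Newton–Raphson from ψ = 0.5:
  ψ = 0.5000: g = 0.12254, g' = -0.4456 → ψ = 0.7750
  ψ = 0.7750: g = -0.02542, g' = -0.6828 → ψ = 0.7378
  ψ = 0.7378: g = -0.00103, g' = -0.6291 → ψ = 0.7361
Converged at ψ = 0.7361.
Compositions from xᵢ = zᵢ/(1+ψ(Kᵢ−1)), yᵢ = Kᵢxᵢ:
  A: x = 0.1499, y = 0.2847
  B: x = 0.3876, y = 0.5802
  C: x = 0.4625, y = 0.1351

x_A = 0.1499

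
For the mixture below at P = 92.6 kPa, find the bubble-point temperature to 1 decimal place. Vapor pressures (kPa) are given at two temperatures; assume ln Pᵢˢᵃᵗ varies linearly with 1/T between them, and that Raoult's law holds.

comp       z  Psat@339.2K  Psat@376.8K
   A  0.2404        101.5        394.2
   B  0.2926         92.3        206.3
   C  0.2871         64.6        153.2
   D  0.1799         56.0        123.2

T = 344.3 K

Bubble-point temperature: ΣzᵢPᵢˢᵃᵗ(T) = P. Interpolate ln Pᵢˢᵃᵗ = aᵢ + bᵢ/T.
  T = 339.2 K: ΣzᵢPᵢˢᵃᵗ = 80.03 kPa
  T = 376.8 K: ΣzᵢPᵢˢᵃᵗ = 221.28 kPa
  T = 358.0 K: ΣzᵢPᵢˢᵃᵗ = 135.54 kPa
  T = 348.6 K: ΣzᵢPᵢˢᵃᵗ = 104.66 kPa
  T = 343.9 K: ΣzᵢPᵢˢᵃᵗ = 91.63 kPa
  T = 346.2 K: ΣzᵢPᵢˢᵃᵗ = 97.82 kPa
Interpolating between 343.9 K and 346.2 K gives T ≈ 344.3 K.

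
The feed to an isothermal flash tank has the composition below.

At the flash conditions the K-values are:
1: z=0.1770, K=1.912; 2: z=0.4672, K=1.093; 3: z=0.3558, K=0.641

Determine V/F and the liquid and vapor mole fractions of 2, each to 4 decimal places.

Rachford–Rice: g(V/F) = Σ zᵢ(Kᵢ−1)/(1+V/F(Kᵢ−1)) = 0.
Check two-phase: ΣzᵢKᵢ = 1.0771 > 1 and Σzᵢ/Kᵢ = 1.0751 > 1, so g(0) = 0.0771 > 0 and g(1) = -0.0751 < 0.
Newton–Raphson from V/F = 0.31:
  V/F = 0.3100: g = 0.02435, g' = -0.1514 → V/F = 0.4709
  V/F = 0.4709: g = 0.00084, g' = -0.1422 → V/F = 0.4768
Converged at V/F = 0.4768.
Compositions from xᵢ = zᵢ/(1+V/F(Kᵢ−1)), yᵢ = Kᵢxᵢ:
  1: x = 0.1234, y = 0.2359
  2: x = 0.4474, y = 0.4890
  3: x = 0.4293, y = 0.2752

V/F = 0.4768, x_2 = 0.4474, y_2 = 0.4890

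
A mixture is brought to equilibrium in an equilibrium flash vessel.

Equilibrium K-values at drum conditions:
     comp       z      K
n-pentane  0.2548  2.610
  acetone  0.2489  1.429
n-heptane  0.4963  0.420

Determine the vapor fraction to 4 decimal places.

Iterate (Newton) starting at ψ = 0.5:
  ψ = 0.5000: g = -0.09024, g' = -0.5650 → ψ = 0.3403
  ψ = 0.3403: g = -0.00043, g' = -0.5697 → ψ = 0.3395
Converged at ψ = 0.3395.

ψ = 0.3395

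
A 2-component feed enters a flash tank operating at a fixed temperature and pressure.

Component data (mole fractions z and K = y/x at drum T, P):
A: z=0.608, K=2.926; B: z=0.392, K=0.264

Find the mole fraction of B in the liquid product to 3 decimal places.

x_B = 0.724

Material balance + equilibrium reduce to Σ zᵢ(Kᵢ−1)/(1+V/F(Kᵢ−1)) = 0.
Check two-phase: ΣzᵢKᵢ = 1.882 > 1 and Σzᵢ/Kᵢ = 1.693 > 1, so g(0) = 0.882 > 0 and g(1) = -0.693 < 0.
Newton iteration, V/F⁰ = 0.5:
  V/F = 0.500: g = 0.1400, g' = -1.117 → V/F = 0.625
  V/F = 0.625: g = -0.0034, g' = -1.193 → V/F = 0.623
Converged at V/F = 0.623.
Compositions from xᵢ = zᵢ/(1+V/F(Kᵢ−1)), yᵢ = Kᵢxᵢ:
  A: x = 0.276, y = 0.809
  B: x = 0.724, y = 0.191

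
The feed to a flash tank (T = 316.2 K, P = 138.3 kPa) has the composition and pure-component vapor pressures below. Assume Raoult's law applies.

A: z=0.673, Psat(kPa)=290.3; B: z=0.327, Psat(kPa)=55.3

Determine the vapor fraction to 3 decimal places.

Raoult's law: Kᵢ = Pᵢˢᵃᵗ/P = Pᵢˢᵃᵗ/138.3.
  K_A = 290.3/138.3 = 2.09906, K_B = 55.3/138.3 = 0.39986
Material balance + equilibrium reduce to Σ zᵢ(Kᵢ−1)/(1+ψ(Kᵢ−1)) = 0.
g(0) = ΣzᵢKᵢ − 1 = 0.543 and g(1) = 1 − Σzᵢ/Kᵢ = -0.138, so a root lies in (0, 1).
Binary case is linear: z₁(K₁−1)(1+ψ(K₂−1)) + z₂(K₂−1)(1+ψ(K₁−1)) = 0
⇒ ψ = [z₁(K₁−1)+z₂(K₂−1)] / [−(K₁−1)(K₂−1)] = 0.5434/0.6596 = 0.824

ψ = 0.824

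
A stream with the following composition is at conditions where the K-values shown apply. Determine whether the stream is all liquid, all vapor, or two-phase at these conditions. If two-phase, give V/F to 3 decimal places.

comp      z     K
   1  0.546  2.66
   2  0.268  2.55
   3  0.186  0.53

all vapor

ΣzᵢKᵢ = 2.234; Σzᵢ/Kᵢ = 0.661.
Since Σzᵢ/Kᵢ < 1 the mixture is above its dew point — single vapor phase.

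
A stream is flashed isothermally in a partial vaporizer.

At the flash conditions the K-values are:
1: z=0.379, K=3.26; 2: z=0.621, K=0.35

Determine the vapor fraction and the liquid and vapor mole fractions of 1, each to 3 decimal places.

ψ = 0.308, x_1 = 0.223, y_1 = 0.728

Material balance + equilibrium reduce to Σ zᵢ(Kᵢ−1)/(1+ψ(Kᵢ−1)) = 0.
Feasibility: ΣzᵢKᵢ = 1.453, Σzᵢ/Kᵢ = 1.891 — both > 1, two phases present.
Binary case is linear: z₁(K₁−1)(1+ψ(K₂−1)) + z₂(K₂−1)(1+ψ(K₁−1)) = 0
⇒ ψ = [z₁(K₁−1)+z₂(K₂−1)] / [−(K₁−1)(K₂−1)] = 0.4529/1.4690 = 0.308
Compositions from xᵢ = zᵢ/(1+ψ(Kᵢ−1)), yᵢ = Kᵢxᵢ:
  1: x = 0.223, y = 0.728
  2: x = 0.777, y = 0.272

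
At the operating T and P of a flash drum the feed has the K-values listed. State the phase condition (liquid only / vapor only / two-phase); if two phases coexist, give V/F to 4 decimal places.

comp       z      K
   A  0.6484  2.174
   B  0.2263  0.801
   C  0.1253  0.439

vapor only

ΣzᵢKᵢ = 1.6459; Σzᵢ/Kᵢ = 0.8662.
Since Σzᵢ/Kᵢ < 1 the mixture is above its dew point — single vapor phase.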